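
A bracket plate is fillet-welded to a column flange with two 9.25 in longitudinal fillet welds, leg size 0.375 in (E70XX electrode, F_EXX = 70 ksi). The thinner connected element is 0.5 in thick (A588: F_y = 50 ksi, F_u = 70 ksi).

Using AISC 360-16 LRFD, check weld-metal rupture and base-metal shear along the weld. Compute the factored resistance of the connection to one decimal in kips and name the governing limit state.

154.5 kips (weld metal governs)

Weld metal: throat = 0.707×0.375 = 0.26513 in, L = 2×9.25 = 18.5 in. φR_n = 0.75 × 0.6 × 70 × 0.26513 × 18.5 = 154.5 kips.
Base metal shear (0.5 in plate): yield φR_n = 1.0×0.6×50×0.5×18.5 = 277.5 kips; rupture φR_n = 0.75×0.6×70×0.5×18.5 = 291.4 kips; take 277.5 kips (yield).
Governing: min(154.5, 277.5) = 154.5 kips → weld metal.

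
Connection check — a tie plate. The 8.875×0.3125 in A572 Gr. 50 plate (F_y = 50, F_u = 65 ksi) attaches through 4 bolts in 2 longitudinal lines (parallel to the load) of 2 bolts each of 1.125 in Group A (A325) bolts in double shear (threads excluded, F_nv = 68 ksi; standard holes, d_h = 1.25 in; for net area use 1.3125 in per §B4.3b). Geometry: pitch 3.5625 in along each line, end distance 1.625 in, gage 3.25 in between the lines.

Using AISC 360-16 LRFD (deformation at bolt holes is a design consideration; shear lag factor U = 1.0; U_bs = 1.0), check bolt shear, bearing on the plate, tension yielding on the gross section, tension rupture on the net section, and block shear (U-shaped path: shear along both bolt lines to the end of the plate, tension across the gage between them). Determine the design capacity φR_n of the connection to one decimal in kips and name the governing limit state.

Bolt shear: A_b = π(1.125)²/4 = 0.99402 in². φR_n = 0.75 × 68 × 0.99402 × 4 × 2 = 405.6 kips.
Bearing (0.3125 in plate, F_u = 65 ksi): end bolts L_c = 1.625 − 1.25/2 = 1, R_n = min(1.2×1×0.3125×65, 2.4×1.125×0.3125×65) = 24.375 kips/bolt; interior L_c = 3.5625 − 1.25 = 2.3125, R_n = 54.844 kips/bolt. φR_n = 0.75 × (2×24.375 + 2×54.844) = 118.8 kips.
Tension yield (gross): A_g = 8.875×0.3125 = 2.7734 in². φR_n = 0.90 × 50 × 2.7734 = 124.8 kips.
Tension rupture (net): A_n = (8.875 − 2×1.3125)×0.3125 = 1.9531 in² (U = 1.0, A_e = A_n). φR_n = 0.75 × 65 × 1.9531 = 95.2 kips.
Block shear: shear path 2×[1.625+1×3.5625] = 2×5.1875 in, A_gv = 3.2422, A_nv = 2×(5.1875 − 1.5×1.3125)×0.3125 = 2.0117 in²; tension across gage: (3.25 − 1×1.3125)×0.3125 = 0.60547 in². R_n = min(0.6×65×2.0117, 0.6×50×3.2422) + 1.0×65×0.60547 = min(78.456, 97.266) + 39.356 = 117.81 kips. φR_n = 0.75 × 117.81 = 88.4 kips.
Governing: min(405.6, 118.8, 124.8, 95.2, 88.4) = 88.4 kips → block shear.

88.4 kips (block shear governs)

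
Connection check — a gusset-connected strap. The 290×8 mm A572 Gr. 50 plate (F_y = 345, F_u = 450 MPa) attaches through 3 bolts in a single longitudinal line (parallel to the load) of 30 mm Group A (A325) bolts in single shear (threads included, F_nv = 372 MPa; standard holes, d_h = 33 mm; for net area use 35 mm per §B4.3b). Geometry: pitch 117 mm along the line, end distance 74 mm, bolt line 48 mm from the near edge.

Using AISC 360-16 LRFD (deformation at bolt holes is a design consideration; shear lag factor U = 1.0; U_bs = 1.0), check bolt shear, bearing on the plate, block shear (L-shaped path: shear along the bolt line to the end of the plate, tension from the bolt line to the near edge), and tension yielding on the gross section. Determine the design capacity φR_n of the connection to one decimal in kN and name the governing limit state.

439.6 kN (block shear governs)

Bolt shear: A_b = π(30)²/4 = 706.86 mm². φR_n = 0.75 × 372 × 706.86 × 3 × 1 = 591.6 kN.
Bearing (8 mm plate, F_u = 450 MPa): end bolts L_c = 74 − 33/2 = 57.5, R_n = min(1.2×57.5×8×450, 2.4×30×8×450) = 248.4 kN/bolt; interior L_c = 117 − 33 = 84, R_n = 259.2 kN/bolt. φR_n = 0.75 × (1×248.4 + 2×259.2) = 575.1 kN.
Block shear: shear path 1×[74+2×117] = 1×308 mm, A_gv = 2464, A_nv = 1×(308 − 2.5×35)×8 = 1764 mm²; tension to near edge: (48 − 0.5×35)×8 = 244 mm². R_n = min(0.6×450×1764, 0.6×345×2464) + 1.0×450×244 = min(476.28, 510.05) + 109.8 = 586.08 kN. φR_n = 0.75 × 586.08 = 439.6 kN.
Tension yield (gross): A_g = 290×8 = 2320 mm². φR_n = 0.90 × 345 × 2320 = 720.4 kN.
Governing: min(591.6, 575.1, 439.6, 720.4) = 439.6 kN → block shear.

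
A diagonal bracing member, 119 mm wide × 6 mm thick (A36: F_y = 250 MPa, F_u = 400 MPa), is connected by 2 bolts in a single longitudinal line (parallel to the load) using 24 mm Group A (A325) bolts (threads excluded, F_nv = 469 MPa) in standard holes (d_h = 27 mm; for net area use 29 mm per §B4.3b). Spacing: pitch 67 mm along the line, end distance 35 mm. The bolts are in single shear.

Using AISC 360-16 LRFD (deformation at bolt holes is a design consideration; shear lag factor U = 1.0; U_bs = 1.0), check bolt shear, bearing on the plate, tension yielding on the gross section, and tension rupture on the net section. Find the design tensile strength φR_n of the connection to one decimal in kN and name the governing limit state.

Bolt shear: A_b = π(24)²/4 = 452.39 mm². φR_n = 0.75 × 469 × 452.39 × 2 × 1 = 318.3 kN.
Bearing (6 mm plate, F_u = 400 MPa): end bolts L_c = 35 − 27/2 = 21.5, R_n = min(1.2×21.5×6×400, 2.4×24×6×400) = 61.92 kN/bolt; interior L_c = 67 − 27 = 40, R_n = 115.2 kN/bolt. φR_n = 0.75 × (1×61.92 + 1×115.2) = 132.8 kN.
Tension yield (gross): A_g = 119×6 = 714 mm². φR_n = 0.90 × 250 × 714 = 160.7 kN.
Tension rupture (net): A_n = (119 − 1×29)×6 = 540 mm² (U = 1.0, A_e = A_n). φR_n = 0.75 × 400 × 540 = 162.0 kN.
Governing: min(318.3, 132.8, 160.7, 162.0) = 132.8 kN → bearing.

132.8 kN (bearing governs)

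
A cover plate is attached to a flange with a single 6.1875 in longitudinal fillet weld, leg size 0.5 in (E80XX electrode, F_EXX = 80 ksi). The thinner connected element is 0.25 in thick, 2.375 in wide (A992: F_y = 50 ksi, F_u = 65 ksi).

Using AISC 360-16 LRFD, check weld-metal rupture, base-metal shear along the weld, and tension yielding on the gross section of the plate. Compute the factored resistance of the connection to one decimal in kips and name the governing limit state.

26.7 kips (gross-section yield governs)

Weld metal: throat = 0.707×0.5 = 0.3535 in, L = 6.1875 in. φR_n = 0.75 × 0.6 × 80 × 0.3535 × 6.1875 = 78.7 kips.
Base metal shear (0.25 in plate): yield φR_n = 1.0×0.6×50×0.25×6.1875 = 46.4 kips; rupture φR_n = 0.75×0.6×65×0.25×6.1875 = 45.2 kips; take 45.2 kips (rupture).
Tension yield (gross): A_g = 2.375×0.25 = 0.59375 in². φR_n = 0.90 × 50 × 0.59375 = 26.7 kips.
Governing: min(78.7, 45.2, 26.7) = 26.7 kips → gross-section yield.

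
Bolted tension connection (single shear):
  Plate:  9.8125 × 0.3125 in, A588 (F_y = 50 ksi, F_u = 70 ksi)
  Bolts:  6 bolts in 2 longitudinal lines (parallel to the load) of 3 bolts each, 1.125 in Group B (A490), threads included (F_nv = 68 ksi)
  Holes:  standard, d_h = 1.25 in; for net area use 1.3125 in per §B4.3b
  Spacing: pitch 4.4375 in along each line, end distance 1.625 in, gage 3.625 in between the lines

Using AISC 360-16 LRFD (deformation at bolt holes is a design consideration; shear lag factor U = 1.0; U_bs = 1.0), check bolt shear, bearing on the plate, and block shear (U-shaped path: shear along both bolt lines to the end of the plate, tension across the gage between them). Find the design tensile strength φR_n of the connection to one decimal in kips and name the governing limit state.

Bolt shear: A_b = π(1.125)²/4 = 0.99402 in². φR_n = 0.75 × 68 × 0.99402 × 6 × 1 = 304.2 kips.
Bearing (0.3125 in plate, F_u = 70 ksi): end bolts L_c = 1.625 − 1.25/2 = 1, R_n = min(1.2×1×0.3125×70, 2.4×1.125×0.3125×70) = 26.25 kips/bolt; interior L_c = 4.4375 − 1.25 = 3.1875, R_n = 59.063 kips/bolt. φR_n = 0.75 × (2×26.25 + 4×59.063) = 216.6 kips.
Block shear: shear path 2×[1.625+2×4.4375] = 2×10.5 in, A_gv = 6.5625, A_nv = 2×(10.5 − 2.5×1.3125)×0.3125 = 4.5117 in²; tension across gage: (3.625 − 1×1.3125)×0.3125 = 0.72266 in². R_n = min(0.6×70×4.5117, 0.6×50×6.5625) + 1.0×70×0.72266 = min(189.49, 196.88) + 50.586 = 240.08 kips. φR_n = 0.75 × 240.08 = 180.1 kips.
Governing: min(304.2, 216.6, 180.1) = 180.1 kips → block shear.

180.1 kips (block shear governs)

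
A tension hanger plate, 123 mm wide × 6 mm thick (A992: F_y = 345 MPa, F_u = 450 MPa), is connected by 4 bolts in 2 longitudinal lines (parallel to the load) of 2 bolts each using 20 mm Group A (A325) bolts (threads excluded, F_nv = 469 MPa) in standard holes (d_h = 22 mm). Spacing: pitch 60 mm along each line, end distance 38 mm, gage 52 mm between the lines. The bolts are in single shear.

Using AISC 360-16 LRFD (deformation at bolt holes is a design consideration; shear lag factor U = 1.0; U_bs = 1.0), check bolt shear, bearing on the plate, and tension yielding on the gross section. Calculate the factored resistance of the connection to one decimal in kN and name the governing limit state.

229.1 kN (gross-section yield governs)

Bolt shear: A_b = π(20)²/4 = 314.16 mm². φR_n = 0.75 × 469 × 314.16 × 4 × 1 = 442.0 kN.
Bearing (6 mm plate, F_u = 450 MPa): end bolts L_c = 38 − 22/2 = 27, R_n = min(1.2×27×6×450, 2.4×20×6×450) = 87.48 kN/bolt; interior L_c = 60 − 22 = 38, R_n = 123.12 kN/bolt. φR_n = 0.75 × (2×87.48 + 2×123.12) = 315.9 kN.
Tension yield (gross): A_g = 123×6 = 738 mm². φR_n = 0.90 × 345 × 738 = 229.1 kN.
Governing: min(442.0, 315.9, 229.1) = 229.1 kN → gross-section yield.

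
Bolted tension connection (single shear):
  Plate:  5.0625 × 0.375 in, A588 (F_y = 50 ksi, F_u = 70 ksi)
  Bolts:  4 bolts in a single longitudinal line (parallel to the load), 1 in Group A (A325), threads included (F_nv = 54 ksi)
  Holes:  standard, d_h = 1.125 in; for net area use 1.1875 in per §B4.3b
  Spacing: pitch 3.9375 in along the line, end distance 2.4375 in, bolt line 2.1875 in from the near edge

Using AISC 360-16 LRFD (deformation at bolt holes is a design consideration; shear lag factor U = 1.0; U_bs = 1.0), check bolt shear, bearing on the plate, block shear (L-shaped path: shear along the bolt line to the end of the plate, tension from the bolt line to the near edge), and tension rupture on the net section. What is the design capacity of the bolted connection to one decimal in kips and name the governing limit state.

76.3 kips (net-section rupture governs)

Bolt shear: A_b = π(1)²/4 = 0.7854 in². φR_n = 0.75 × 54 × 0.7854 × 4 × 1 = 127.2 kips.
Bearing (0.375 in plate, F_u = 70 ksi): end bolts L_c = 2.4375 − 1.125/2 = 1.875, R_n = min(1.2×1.875×0.375×70, 2.4×1×0.375×70) = 59.063 kips/bolt; interior L_c = 3.9375 − 1.125 = 2.8125, R_n = 63 kips/bolt. φR_n = 0.75 × (1×59.063 + 3×63) = 186.0 kips.
Block shear: shear path 1×[2.4375+3×3.9375] = 1×14.25 in, A_gv = 5.3438, A_nv = 1×(14.25 − 3.5×1.1875)×0.375 = 3.7852 in²; tension to near edge: (2.1875 − 0.5×1.1875)×0.375 = 0.59766 in². R_n = min(0.6×70×3.7852, 0.6×50×5.3438) + 1.0×70×0.59766 = min(158.98, 160.31) + 41.836 = 200.82 kips. φR_n = 0.75 × 200.82 = 150.6 kips.
Tension rupture (net): A_n = (5.0625 − 1×1.1875)×0.375 = 1.4531 in² (U = 1.0, A_e = A_n). φR_n = 0.75 × 70 × 1.4531 = 76.3 kips.
Governing: min(127.2, 186.0, 150.6, 76.3) = 76.3 kips → net-section rupture.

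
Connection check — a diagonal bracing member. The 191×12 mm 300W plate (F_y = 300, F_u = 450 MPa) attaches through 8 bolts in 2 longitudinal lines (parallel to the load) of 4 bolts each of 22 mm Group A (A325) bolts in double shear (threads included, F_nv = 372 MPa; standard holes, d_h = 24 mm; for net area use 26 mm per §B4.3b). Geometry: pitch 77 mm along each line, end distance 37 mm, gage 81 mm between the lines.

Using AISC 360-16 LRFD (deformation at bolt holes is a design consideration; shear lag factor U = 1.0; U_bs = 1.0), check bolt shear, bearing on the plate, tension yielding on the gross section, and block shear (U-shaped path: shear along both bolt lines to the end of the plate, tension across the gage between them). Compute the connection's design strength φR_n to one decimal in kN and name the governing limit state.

Bolt shear: A_b = π(22)²/4 = 380.13 mm². φR_n = 0.75 × 372 × 380.13 × 8 × 2 = 1696.9 kN.
Bearing (12 mm plate, F_u = 450 MPa): end bolts L_c = 37 − 24/2 = 25, R_n = min(1.2×25×12×450, 2.4×22×12×450) = 162 kN/bolt; interior L_c = 77 − 24 = 53, R_n = 285.12 kN/bolt. φR_n = 0.75 × (2×162 + 6×285.12) = 1526.0 kN.
Tension yield (gross): A_g = 191×12 = 2292 mm². φR_n = 0.90 × 300 × 2292 = 618.8 kN.
Block shear: shear path 2×[37+3×77] = 2×268 mm, A_gv = 6432, A_nv = 2×(268 − 3.5×26)×12 = 4248 mm²; tension across gage: (81 − 1×26)×12 = 660 mm². R_n = min(0.6×450×4248, 0.6×300×6432) + 1.0×450×660 = min(1147, 1157.8) + 297 = 1444 kN. φR_n = 0.75 × 1444 = 1083.0 kN.
Governing: min(1696.9, 1526.0, 618.8, 1083.0) = 618.8 kN → gross-section yield.

618.8 kN (gross-section yield governs)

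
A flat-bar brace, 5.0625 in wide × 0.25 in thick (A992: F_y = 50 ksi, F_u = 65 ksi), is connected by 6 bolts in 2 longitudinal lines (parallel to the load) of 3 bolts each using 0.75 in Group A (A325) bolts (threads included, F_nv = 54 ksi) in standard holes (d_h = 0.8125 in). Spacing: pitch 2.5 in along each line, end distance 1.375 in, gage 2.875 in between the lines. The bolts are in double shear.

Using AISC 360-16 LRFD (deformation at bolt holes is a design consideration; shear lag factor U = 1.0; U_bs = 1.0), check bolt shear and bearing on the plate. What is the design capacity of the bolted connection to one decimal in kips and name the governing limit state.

116.1 kips (bearing governs)

Bolt shear: A_b = π(0.75)²/4 = 0.44179 in². φR_n = 0.75 × 54 × 0.44179 × 6 × 2 = 214.7 kips.
Bearing (0.25 in plate, F_u = 65 ksi): end bolts L_c = 1.375 − 0.8125/2 = 0.96875, R_n = min(1.2×0.96875×0.25×65, 2.4×0.75×0.25×65) = 18.891 kips/bolt; interior L_c = 2.5 − 0.8125 = 1.6875, R_n = 29.25 kips/bolt. φR_n = 0.75 × (2×18.891 + 4×29.25) = 116.1 kips.
Governing: min(214.7, 116.1) = 116.1 kips → bearing.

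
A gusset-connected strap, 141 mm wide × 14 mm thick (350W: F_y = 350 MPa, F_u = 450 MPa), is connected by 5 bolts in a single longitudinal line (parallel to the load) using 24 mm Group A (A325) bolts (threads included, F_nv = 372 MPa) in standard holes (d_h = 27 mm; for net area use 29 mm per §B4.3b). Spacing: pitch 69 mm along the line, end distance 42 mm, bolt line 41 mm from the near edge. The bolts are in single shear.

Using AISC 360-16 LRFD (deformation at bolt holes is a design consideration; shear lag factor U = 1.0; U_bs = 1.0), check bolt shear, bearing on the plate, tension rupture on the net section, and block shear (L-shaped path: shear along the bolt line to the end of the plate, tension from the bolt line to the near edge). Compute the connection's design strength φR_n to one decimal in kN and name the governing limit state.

Bolt shear: A_b = π(24)²/4 = 452.39 mm². φR_n = 0.75 × 372 × 452.39 × 5 × 1 = 631.1 kN.
Bearing (14 mm plate, F_u = 450 MPa): end bolts L_c = 42 − 27/2 = 28.5, R_n = min(1.2×28.5×14×450, 2.4×24×14×450) = 215.46 kN/bolt; interior L_c = 69 − 27 = 42, R_n = 317.52 kN/bolt. φR_n = 0.75 × (1×215.46 + 4×317.52) = 1114.2 kN.
Tension rupture (net): A_n = (141 − 1×29)×14 = 1568 mm² (U = 1.0, A_e = A_n). φR_n = 0.75 × 450 × 1568 = 529.2 kN.
Block shear: shear path 1×[42+4×69] = 1×318 mm, A_gv = 4452, A_nv = 1×(318 − 4.5×29)×14 = 2625 mm²; tension to near edge: (41 − 0.5×29)×14 = 371 mm². R_n = min(0.6×450×2625, 0.6×350×4452) + 1.0×450×371 = min(708.75, 934.92) + 166.95 = 875.7 kN. φR_n = 0.75 × 875.7 = 656.8 kN.
Governing: min(631.1, 1114.2, 529.2, 656.8) = 529.2 kN → net-section rupture.

529.2 kN (net-section rupture governs)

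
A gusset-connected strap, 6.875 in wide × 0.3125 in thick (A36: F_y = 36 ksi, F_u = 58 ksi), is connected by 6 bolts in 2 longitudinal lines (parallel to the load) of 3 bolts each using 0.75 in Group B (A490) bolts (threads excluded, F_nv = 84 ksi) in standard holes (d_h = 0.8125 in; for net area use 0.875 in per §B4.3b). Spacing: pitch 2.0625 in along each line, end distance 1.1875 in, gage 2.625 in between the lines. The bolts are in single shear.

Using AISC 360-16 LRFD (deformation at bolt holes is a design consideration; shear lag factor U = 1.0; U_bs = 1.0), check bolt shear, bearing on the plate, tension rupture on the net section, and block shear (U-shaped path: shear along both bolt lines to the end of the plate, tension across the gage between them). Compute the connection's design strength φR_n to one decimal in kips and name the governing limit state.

69.7 kips (net-section rupture governs)

Bolt shear: A_b = π(0.75)²/4 = 0.44179 in². φR_n = 0.75 × 84 × 0.44179 × 6 × 1 = 167.0 kips.
Bearing (0.3125 in plate, F_u = 58 ksi): end bolts L_c = 1.1875 − 0.8125/2 = 0.78125, R_n = min(1.2×0.78125×0.3125×58, 2.4×0.75×0.3125×58) = 16.992 kips/bolt; interior L_c = 2.0625 − 0.8125 = 1.25, R_n = 27.188 kips/bolt. φR_n = 0.75 × (2×16.992 + 4×27.188) = 107.1 kips.
Tension rupture (net): A_n = (6.875 − 2×0.875)×0.3125 = 1.6016 in² (U = 1.0, A_e = A_n). φR_n = 0.75 × 58 × 1.6016 = 69.7 kips.
Block shear: shear path 2×[1.1875+2×2.0625] = 2×5.3125 in, A_gv = 3.3203, A_nv = 2×(5.3125 − 2.5×0.875)×0.3125 = 1.9531 in²; tension across gage: (2.625 − 1×0.875)×0.3125 = 0.54688 in². R_n = min(0.6×58×1.9531, 0.6×36×3.3203) + 1.0×58×0.54688 = min(67.968, 71.718) + 31.719 = 99.687 kips. φR_n = 0.75 × 99.687 = 74.8 kips.
Governing: min(167.0, 107.1, 69.7, 74.8) = 69.7 kips → net-section rupture.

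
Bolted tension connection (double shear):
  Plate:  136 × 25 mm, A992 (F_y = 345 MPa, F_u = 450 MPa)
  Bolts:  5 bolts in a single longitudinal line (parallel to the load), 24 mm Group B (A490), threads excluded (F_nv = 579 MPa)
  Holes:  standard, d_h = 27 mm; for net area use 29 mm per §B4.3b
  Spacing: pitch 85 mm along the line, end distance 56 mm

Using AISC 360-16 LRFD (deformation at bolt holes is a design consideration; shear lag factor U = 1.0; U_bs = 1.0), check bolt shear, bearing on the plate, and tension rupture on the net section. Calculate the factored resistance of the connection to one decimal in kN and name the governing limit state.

Bolt shear: A_b = π(24)²/4 = 452.39 mm². φR_n = 0.75 × 579 × 452.39 × 5 × 2 = 1964.5 kN.
Bearing (25 mm plate, F_u = 450 MPa): end bolts L_c = 56 − 27/2 = 42.5, R_n = min(1.2×42.5×25×450, 2.4×24×25×450) = 573.75 kN/bolt; interior L_c = 85 − 27 = 58, R_n = 648 kN/bolt. φR_n = 0.75 × (1×573.75 + 4×648) = 2374.3 kN.
Tension rupture (net): A_n = (136 − 1×29)×25 = 2675 mm² (U = 1.0, A_e = A_n). φR_n = 0.75 × 450 × 2675 = 902.8 kN.
Governing: min(1964.5, 2374.3, 902.8) = 902.8 kN → net-section rupture.

902.8 kN (net-section rupture governs)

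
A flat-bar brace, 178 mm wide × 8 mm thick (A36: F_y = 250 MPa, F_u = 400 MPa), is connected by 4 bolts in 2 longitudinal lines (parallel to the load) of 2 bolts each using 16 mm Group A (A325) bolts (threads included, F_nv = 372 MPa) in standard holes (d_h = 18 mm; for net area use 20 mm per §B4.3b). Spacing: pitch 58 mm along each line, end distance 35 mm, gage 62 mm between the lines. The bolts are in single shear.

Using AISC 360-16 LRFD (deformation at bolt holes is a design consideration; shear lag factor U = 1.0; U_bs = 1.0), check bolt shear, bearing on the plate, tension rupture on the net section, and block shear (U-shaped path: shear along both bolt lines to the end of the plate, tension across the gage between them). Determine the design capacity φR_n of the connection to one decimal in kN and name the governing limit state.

Bolt shear: A_b = π(16)²/4 = 201.06 mm². φR_n = 0.75 × 372 × 201.06 × 4 × 1 = 224.4 kN.
Bearing (8 mm plate, F_u = 400 MPa): end bolts L_c = 35 − 18/2 = 26, R_n = min(1.2×26×8×400, 2.4×16×8×400) = 99.84 kN/bolt; interior L_c = 58 − 18 = 40, R_n = 122.88 kN/bolt. φR_n = 0.75 × (2×99.84 + 2×122.88) = 334.1 kN.
Tension rupture (net): A_n = (178 − 2×20)×8 = 1104 mm² (U = 1.0, A_e = A_n). φR_n = 0.75 × 400 × 1104 = 331.2 kN.
Block shear: shear path 2×[35+1×58] = 2×93 mm, A_gv = 1488, A_nv = 2×(93 − 1.5×20)×8 = 1008 mm²; tension across gage: (62 − 1×20)×8 = 336 mm². R_n = min(0.6×400×1008, 0.6×250×1488) + 1.0×400×336 = min(241.92, 223.2) + 134.4 = 357.6 kN. φR_n = 0.75 × 357.6 = 268.2 kN.
Governing: min(224.4, 334.1, 331.2, 268.2) = 224.4 kN → bolt shear.

224.4 kN (bolt shear governs)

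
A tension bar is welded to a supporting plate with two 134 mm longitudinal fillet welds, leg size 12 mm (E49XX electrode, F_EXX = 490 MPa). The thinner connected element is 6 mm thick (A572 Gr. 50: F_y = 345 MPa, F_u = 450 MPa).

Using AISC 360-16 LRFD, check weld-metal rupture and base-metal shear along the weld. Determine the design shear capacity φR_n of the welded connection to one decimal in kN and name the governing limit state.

325.6 kN (base-metal shear governs)

Weld metal: throat = 0.707×12 = 8.484 mm, L = 2×134 = 268 mm. φR_n = 0.75 × 0.6 × 490 × 8.484 × 268 = 501.4 kN.
Base metal shear (6 mm plate): yield φR_n = 1.0×0.6×345×6×268 = 332.9 kN; rupture φR_n = 0.75×0.6×450×6×268 = 325.6 kN; take 325.6 kN (rupture).
Governing: min(501.4, 325.6) = 325.6 kN → base-metal shear.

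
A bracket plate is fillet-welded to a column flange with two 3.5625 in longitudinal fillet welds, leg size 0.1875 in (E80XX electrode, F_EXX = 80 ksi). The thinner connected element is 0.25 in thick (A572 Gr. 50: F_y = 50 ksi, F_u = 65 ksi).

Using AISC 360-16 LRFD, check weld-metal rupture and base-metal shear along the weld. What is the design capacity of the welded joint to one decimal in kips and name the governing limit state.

34.0 kips (weld metal governs)

Weld metal: throat = 0.707×0.1875 = 0.13256 in, L = 2×3.5625 = 7.125 in. φR_n = 0.75 × 0.6 × 80 × 0.13256 × 7.125 = 34.0 kips.
Base metal shear (0.25 in plate): yield φR_n = 1.0×0.6×50×0.25×7.125 = 53.4 kips; rupture φR_n = 0.75×0.6×65×0.25×7.125 = 52.1 kips; take 52.1 kips (rupture).
Governing: min(34.0, 52.1) = 34.0 kips → weld metal.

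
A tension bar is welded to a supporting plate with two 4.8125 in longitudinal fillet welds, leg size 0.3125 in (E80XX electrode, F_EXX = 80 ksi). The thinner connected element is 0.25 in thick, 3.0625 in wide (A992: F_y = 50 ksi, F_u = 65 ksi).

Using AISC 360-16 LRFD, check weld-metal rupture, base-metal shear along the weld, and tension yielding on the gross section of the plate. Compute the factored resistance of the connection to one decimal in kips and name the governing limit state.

Weld metal: throat = 0.707×0.3125 = 0.22094 in, L = 2×4.8125 = 9.625 in. φR_n = 0.75 × 0.6 × 80 × 0.22094 × 9.625 = 76.6 kips.
Base metal shear (0.25 in plate): yield φR_n = 1.0×0.6×50×0.25×9.625 = 72.2 kips; rupture φR_n = 0.75×0.6×65×0.25×9.625 = 70.4 kips; take 70.4 kips (rupture).
Tension yield (gross): A_g = 3.0625×0.25 = 0.76563 in². φR_n = 0.90 × 50 × 0.76563 = 34.5 kips.
Governing: min(76.6, 70.4, 34.5) = 34.5 kips → gross-section yield.

34.5 kips (gross-section yield governs)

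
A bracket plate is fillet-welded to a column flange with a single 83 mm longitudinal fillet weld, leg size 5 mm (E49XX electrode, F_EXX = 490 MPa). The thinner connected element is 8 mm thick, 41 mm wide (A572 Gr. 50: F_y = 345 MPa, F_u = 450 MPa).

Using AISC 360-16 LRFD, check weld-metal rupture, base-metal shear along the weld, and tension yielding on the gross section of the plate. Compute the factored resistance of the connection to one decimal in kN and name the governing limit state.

Weld metal: throat = 0.707×5 = 3.535 mm, L = 83 mm. φR_n = 0.75 × 0.6 × 490 × 3.535 × 83 = 64.7 kN.
Base metal shear (8 mm plate): yield φR_n = 1.0×0.6×345×8×83 = 137.4 kN; rupture φR_n = 0.75×0.6×450×8×83 = 134.5 kN; take 134.5 kN (rupture).
Tension yield (gross): A_g = 41×8 = 328 mm². φR_n = 0.90 × 345 × 328 = 101.8 kN.
Governing: min(64.7, 134.5, 101.8) = 64.7 kN → weld metal.

64.7 kN (weld metal governs)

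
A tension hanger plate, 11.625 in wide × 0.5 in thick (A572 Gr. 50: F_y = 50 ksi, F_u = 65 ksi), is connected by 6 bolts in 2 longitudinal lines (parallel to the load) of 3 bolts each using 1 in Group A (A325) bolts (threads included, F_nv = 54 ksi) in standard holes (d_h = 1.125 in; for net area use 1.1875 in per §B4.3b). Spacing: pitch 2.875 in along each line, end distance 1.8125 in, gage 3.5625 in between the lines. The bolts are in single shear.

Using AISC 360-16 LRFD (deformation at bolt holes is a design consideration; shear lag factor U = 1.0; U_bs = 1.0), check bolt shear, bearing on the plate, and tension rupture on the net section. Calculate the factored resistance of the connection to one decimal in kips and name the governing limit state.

190.9 kips (bolt shear governs)

Bolt shear: A_b = π(1)²/4 = 0.7854 in². φR_n = 0.75 × 54 × 0.7854 × 6 × 1 = 190.9 kips.
Bearing (0.5 in plate, F_u = 65 ksi): end bolts L_c = 1.8125 − 1.125/2 = 1.25, R_n = min(1.2×1.25×0.5×65, 2.4×1×0.5×65) = 48.75 kips/bolt; interior L_c = 2.875 − 1.125 = 1.75, R_n = 68.25 kips/bolt. φR_n = 0.75 × (2×48.75 + 4×68.25) = 277.9 kips.
Tension rupture (net): A_n = (11.625 − 2×1.1875)×0.5 = 4.625 in² (U = 1.0, A_e = A_n). φR_n = 0.75 × 65 × 4.625 = 225.5 kips.
Governing: min(190.9, 277.9, 225.5) = 190.9 kips → bolt shear.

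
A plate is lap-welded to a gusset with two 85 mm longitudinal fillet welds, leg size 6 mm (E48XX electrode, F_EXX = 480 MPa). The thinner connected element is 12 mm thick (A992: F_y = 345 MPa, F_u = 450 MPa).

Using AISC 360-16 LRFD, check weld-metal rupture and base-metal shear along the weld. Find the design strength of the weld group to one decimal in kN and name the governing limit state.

155.8 kN (weld metal governs)

Weld metal: throat = 0.707×6 = 4.242 mm, L = 2×85 = 170 mm. φR_n = 0.75 × 0.6 × 480 × 4.242 × 170 = 155.8 kN.
Base metal shear (12 mm plate): yield φR_n = 1.0×0.6×345×12×170 = 422.3 kN; rupture φR_n = 0.75×0.6×450×12×170 = 413.1 kN; take 413.1 kN (rupture).
Governing: min(155.8, 413.1) = 155.8 kN → weld metal.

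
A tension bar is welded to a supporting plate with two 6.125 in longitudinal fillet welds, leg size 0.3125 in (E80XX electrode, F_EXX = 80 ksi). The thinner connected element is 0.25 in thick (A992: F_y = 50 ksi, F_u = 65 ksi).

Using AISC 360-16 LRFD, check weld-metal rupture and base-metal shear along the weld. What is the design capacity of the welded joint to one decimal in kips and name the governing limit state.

Weld metal: throat = 0.707×0.3125 = 0.22094 in, L = 2×6.125 = 12.25 in. φR_n = 0.75 × 0.6 × 80 × 0.22094 × 12.25 = 97.4 kips.
Base metal shear (0.25 in plate): yield φR_n = 1.0×0.6×50×0.25×12.25 = 91.9 kips; rupture φR_n = 0.75×0.6×65×0.25×12.25 = 89.6 kips; take 89.6 kips (rupture).
Governing: min(97.4, 89.6) = 89.6 kips → base-metal shear.

89.6 kips (base-metal shear governs)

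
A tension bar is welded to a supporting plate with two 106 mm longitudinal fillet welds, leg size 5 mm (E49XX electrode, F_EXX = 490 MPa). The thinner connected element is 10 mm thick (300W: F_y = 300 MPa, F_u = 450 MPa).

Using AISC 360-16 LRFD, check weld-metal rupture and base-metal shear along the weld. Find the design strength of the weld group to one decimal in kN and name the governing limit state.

165.2 kN (weld metal governs)

Weld metal: throat = 0.707×5 = 3.535 mm, L = 2×106 = 212 mm. φR_n = 0.75 × 0.6 × 490 × 3.535 × 212 = 165.2 kN.
Base metal shear (10 mm plate): yield φR_n = 1.0×0.6×300×10×212 = 381.6 kN; rupture φR_n = 0.75×0.6×450×10×212 = 429.3 kN; take 381.6 kN (yield).
Governing: min(165.2, 381.6) = 165.2 kN → weld metal.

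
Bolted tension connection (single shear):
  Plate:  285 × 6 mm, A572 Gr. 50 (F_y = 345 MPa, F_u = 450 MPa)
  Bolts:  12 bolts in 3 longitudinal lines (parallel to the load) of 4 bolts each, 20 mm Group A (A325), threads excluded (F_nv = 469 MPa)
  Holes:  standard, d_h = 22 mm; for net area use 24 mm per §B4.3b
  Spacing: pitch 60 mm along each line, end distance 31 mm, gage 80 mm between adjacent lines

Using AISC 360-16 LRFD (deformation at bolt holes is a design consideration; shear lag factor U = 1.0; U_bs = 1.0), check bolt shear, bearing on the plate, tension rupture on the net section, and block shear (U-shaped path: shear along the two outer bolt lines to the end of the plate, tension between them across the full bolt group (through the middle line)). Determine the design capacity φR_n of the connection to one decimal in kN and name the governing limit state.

431.3 kN (net-section rupture governs)

Bolt shear: A_b = π(20)²/4 = 314.16 mm². φR_n = 0.75 × 469 × 314.16 × 12 × 1 = 1326.1 kN.
Bearing (6 mm plate, F_u = 450 MPa): end bolts L_c = 31 − 22/2 = 20, R_n = min(1.2×20×6×450, 2.4×20×6×450) = 64.8 kN/bolt; interior L_c = 60 − 22 = 38, R_n = 123.12 kN/bolt. φR_n = 0.75 × (3×64.8 + 9×123.12) = 976.9 kN.
Tension rupture (net): A_n = (285 − 3×24)×6 = 1278 mm² (U = 1.0, A_e = A_n). φR_n = 0.75 × 450 × 1278 = 431.3 kN.
Block shear: shear path 2×[31+3×60] = 2×211 mm, A_gv = 2532, A_nv = 2×(211 − 3.5×24)×6 = 1524 mm²; tension across gage: (160 − 2×24)×6 = 672 mm². R_n = min(0.6×450×1524, 0.6×345×2532) + 1.0×450×672 = min(411.48, 524.12) + 302.4 = 713.88 kN. φR_n = 0.75 × 713.88 = 535.4 kN.
Governing: min(1326.1, 976.9, 431.3, 535.4) = 431.3 kN → net-section rupture.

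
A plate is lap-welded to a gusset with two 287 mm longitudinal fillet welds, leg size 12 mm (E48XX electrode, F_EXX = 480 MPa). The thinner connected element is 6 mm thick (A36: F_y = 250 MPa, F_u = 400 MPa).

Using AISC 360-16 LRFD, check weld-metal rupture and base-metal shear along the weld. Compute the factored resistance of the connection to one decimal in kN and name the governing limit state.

516.6 kN (base-metal shear governs)

Weld metal: throat = 0.707×12 = 8.484 mm, L = 2×287 = 574 mm. φR_n = 0.75 × 0.6 × 480 × 8.484 × 574 = 1051.9 kN.
Base metal shear (6 mm plate): yield φR_n = 1.0×0.6×250×6×574 = 516.6 kN; rupture φR_n = 0.75×0.6×400×6×574 = 619.9 kN; take 516.6 kN (yield).
Governing: min(1051.9, 516.6) = 516.6 kN → base-metal shear.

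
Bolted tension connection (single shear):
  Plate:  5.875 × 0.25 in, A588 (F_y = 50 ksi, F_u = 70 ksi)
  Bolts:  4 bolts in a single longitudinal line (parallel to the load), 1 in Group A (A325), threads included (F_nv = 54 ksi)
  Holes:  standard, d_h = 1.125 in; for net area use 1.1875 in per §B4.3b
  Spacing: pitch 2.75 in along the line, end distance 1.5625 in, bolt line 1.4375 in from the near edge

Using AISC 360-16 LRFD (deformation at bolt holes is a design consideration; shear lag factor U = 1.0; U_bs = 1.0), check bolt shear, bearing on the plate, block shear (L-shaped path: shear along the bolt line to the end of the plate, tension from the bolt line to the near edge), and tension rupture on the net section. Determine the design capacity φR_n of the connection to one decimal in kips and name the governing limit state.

55.6 kips (block shear governs)

Bolt shear: A_b = π(1)²/4 = 0.7854 in². φR_n = 0.75 × 54 × 0.7854 × 4 × 1 = 127.2 kips.
Bearing (0.25 in plate, F_u = 70 ksi): end bolts L_c = 1.5625 − 1.125/2 = 1, R_n = min(1.2×1×0.25×70, 2.4×1×0.25×70) = 21 kips/bolt; interior L_c = 2.75 − 1.125 = 1.625, R_n = 34.125 kips/bolt. φR_n = 0.75 × (1×21 + 3×34.125) = 92.5 kips.
Block shear: shear path 1×[1.5625+3×2.75] = 1×9.8125 in, A_gv = 2.4531, A_nv = 1×(9.8125 − 3.5×1.1875)×0.25 = 1.4141 in²; tension to near edge: (1.4375 − 0.5×1.1875)×0.25 = 0.21094 in². R_n = min(0.6×70×1.4141, 0.6×50×2.4531) + 1.0×70×0.21094 = min(59.392, 73.593) + 14.766 = 74.158 kips. φR_n = 0.75 × 74.158 = 55.6 kips.
Tension rupture (net): A_n = (5.875 − 1×1.1875)×0.25 = 1.1719 in² (U = 1.0, A_e = A_n). φR_n = 0.75 × 70 × 1.1719 = 61.5 kips.
Governing: min(127.2, 92.5, 55.6, 61.5) = 55.6 kips → block shear.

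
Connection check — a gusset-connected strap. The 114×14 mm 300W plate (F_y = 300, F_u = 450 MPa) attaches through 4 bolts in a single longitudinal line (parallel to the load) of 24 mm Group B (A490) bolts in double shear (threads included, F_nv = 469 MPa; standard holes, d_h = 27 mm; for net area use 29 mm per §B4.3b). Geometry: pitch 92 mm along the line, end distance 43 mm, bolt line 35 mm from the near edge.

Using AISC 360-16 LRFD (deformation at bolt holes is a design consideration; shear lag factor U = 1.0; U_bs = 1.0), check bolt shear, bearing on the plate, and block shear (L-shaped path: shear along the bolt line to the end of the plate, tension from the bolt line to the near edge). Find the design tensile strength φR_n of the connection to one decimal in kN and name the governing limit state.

Bolt shear: A_b = π(24)²/4 = 452.39 mm². φR_n = 0.75 × 469 × 452.39 × 4 × 2 = 1273.0 kN.
Bearing (14 mm plate, F_u = 450 MPa): end bolts L_c = 43 − 27/2 = 29.5, R_n = min(1.2×29.5×14×450, 2.4×24×14×450) = 223.02 kN/bolt; interior L_c = 92 − 27 = 65, R_n = 362.88 kN/bolt. φR_n = 0.75 × (1×223.02 + 3×362.88) = 983.7 kN.
Block shear: shear path 1×[43+3×92] = 1×319 mm, A_gv = 4466, A_nv = 1×(319 − 3.5×29)×14 = 3045 mm²; tension to near edge: (35 − 0.5×29)×14 = 287 mm². R_n = min(0.6×450×3045, 0.6×300×4466) + 1.0×450×287 = min(822.15, 803.88) + 129.15 = 933.03 kN. φR_n = 0.75 × 933.03 = 699.8 kN.
Governing: min(1273.0, 983.7, 699.8) = 699.8 kN → block shear.

699.8 kN (block shear governs)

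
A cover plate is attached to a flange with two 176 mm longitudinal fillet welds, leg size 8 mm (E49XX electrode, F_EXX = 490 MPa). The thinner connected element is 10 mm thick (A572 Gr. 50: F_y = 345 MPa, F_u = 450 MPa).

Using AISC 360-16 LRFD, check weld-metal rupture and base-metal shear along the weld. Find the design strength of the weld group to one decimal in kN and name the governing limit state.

439.0 kN (weld metal governs)

Weld metal: throat = 0.707×8 = 5.656 mm, L = 2×176 = 352 mm. φR_n = 0.75 × 0.6 × 490 × 5.656 × 352 = 439.0 kN.
Base metal shear (10 mm plate): yield φR_n = 1.0×0.6×345×10×352 = 728.6 kN; rupture φR_n = 0.75×0.6×450×10×352 = 712.8 kN; take 712.8 kN (rupture).
Governing: min(439.0, 712.8) = 439.0 kN → weld metal.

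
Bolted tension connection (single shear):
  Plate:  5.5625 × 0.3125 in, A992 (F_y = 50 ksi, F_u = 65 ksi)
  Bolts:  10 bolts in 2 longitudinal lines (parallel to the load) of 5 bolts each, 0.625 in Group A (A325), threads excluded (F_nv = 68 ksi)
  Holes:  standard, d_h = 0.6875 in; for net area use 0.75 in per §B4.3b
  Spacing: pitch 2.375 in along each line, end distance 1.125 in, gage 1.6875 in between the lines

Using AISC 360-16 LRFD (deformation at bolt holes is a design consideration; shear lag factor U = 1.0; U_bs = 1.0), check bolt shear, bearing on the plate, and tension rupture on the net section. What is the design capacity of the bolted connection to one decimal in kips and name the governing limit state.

Bolt shear: A_b = π(0.625)²/4 = 0.3068 in². φR_n = 0.75 × 68 × 0.3068 × 10 × 1 = 156.5 kips.
Bearing (0.3125 in plate, F_u = 65 ksi): end bolts L_c = 1.125 − 0.6875/2 = 0.78125, R_n = min(1.2×0.78125×0.3125×65, 2.4×0.625×0.3125×65) = 19.043 kips/bolt; interior L_c = 2.375 − 0.6875 = 1.6875, R_n = 30.469 kips/bolt. φR_n = 0.75 × (2×19.043 + 8×30.469) = 211.4 kips.
Tension rupture (net): A_n = (5.5625 − 2×0.75)×0.3125 = 1.2695 in² (U = 1.0, A_e = A_n). φR_n = 0.75 × 65 × 1.2695 = 61.9 kips.
Governing: min(156.5, 211.4, 61.9) = 61.9 kips → net-section rupture.

61.9 kips (net-section rupture governs)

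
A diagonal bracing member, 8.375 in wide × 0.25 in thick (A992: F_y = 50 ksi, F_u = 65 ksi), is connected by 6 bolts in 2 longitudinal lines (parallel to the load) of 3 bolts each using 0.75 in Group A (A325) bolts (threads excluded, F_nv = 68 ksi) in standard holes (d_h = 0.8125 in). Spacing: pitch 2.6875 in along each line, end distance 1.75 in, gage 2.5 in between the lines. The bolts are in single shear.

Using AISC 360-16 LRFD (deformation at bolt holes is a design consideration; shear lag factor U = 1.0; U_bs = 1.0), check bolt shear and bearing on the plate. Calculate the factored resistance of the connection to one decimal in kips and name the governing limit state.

Bolt shear: A_b = π(0.75)²/4 = 0.44179 in². φR_n = 0.75 × 68 × 0.44179 × 6 × 1 = 135.2 kips.
Bearing (0.25 in plate, F_u = 65 ksi): end bolts L_c = 1.75 − 0.8125/2 = 1.34375, R_n = min(1.2×1.34375×0.25×65, 2.4×0.75×0.25×65) = 26.203 kips/bolt; interior L_c = 2.6875 − 0.8125 = 1.875, R_n = 29.25 kips/bolt. φR_n = 0.75 × (2×26.203 + 4×29.25) = 127.1 kips.
Governing: min(135.2, 127.1) = 127.1 kips → bearing.

127.1 kips (bearing governs)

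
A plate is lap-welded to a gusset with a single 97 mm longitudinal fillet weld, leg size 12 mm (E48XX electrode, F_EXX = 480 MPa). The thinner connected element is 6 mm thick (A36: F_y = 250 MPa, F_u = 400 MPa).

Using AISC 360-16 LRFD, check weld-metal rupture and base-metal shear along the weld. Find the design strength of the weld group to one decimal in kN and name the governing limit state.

87.3 kN (base-metal shear governs)

Weld metal: throat = 0.707×12 = 8.484 mm, L = 97 mm. φR_n = 0.75 × 0.6 × 480 × 8.484 × 97 = 177.8 kN.
Base metal shear (6 mm plate): yield φR_n = 1.0×0.6×250×6×97 = 87.3 kN; rupture φR_n = 0.75×0.6×400×6×97 = 104.8 kN; take 87.3 kN (yield).
Governing: min(177.8, 87.3) = 87.3 kN → base-metal shear.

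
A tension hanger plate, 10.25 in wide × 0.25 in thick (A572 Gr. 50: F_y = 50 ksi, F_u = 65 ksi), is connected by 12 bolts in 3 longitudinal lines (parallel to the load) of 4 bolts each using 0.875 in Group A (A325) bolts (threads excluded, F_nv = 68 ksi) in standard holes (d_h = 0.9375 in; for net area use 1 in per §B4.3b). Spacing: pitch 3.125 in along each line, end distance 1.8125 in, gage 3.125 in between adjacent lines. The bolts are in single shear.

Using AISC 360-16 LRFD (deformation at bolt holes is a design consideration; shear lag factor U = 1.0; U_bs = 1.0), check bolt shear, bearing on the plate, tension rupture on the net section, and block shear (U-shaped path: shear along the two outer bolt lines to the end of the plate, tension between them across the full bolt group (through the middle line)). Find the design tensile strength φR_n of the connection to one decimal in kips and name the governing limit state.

88.4 kips (net-section rupture governs)

Bolt shear: A_b = π(0.875)²/4 = 0.60132 in². φR_n = 0.75 × 68 × 0.60132 × 12 × 1 = 368.0 kips.
Bearing (0.25 in plate, F_u = 65 ksi): end bolts L_c = 1.8125 − 0.9375/2 = 1.34375, R_n = min(1.2×1.34375×0.25×65, 2.4×0.875×0.25×65) = 26.203 kips/bolt; interior L_c = 3.125 − 0.9375 = 2.1875, R_n = 34.125 kips/bolt. φR_n = 0.75 × (3×26.203 + 9×34.125) = 289.3 kips.
Tension rupture (net): A_n = (10.25 − 3×1)×0.25 = 1.8125 in² (U = 1.0, A_e = A_n). φR_n = 0.75 × 65 × 1.8125 = 88.4 kips.
Block shear: shear path 2×[1.8125+3×3.125] = 2×11.1875 in, A_gv = 5.5938, A_nv = 2×(11.1875 − 3.5×1)×0.25 = 3.8438 in²; tension across gage: (6.25 − 2×1)×0.25 = 1.0625 in². R_n = min(0.6×65×3.8438, 0.6×50×5.5938) + 1.0×65×1.0625 = min(149.91, 167.81) + 69.063 = 218.97 kips. φR_n = 0.75 × 218.97 = 164.2 kips.
Governing: min(368.0, 289.3, 88.4, 164.2) = 88.4 kips → net-section rupture.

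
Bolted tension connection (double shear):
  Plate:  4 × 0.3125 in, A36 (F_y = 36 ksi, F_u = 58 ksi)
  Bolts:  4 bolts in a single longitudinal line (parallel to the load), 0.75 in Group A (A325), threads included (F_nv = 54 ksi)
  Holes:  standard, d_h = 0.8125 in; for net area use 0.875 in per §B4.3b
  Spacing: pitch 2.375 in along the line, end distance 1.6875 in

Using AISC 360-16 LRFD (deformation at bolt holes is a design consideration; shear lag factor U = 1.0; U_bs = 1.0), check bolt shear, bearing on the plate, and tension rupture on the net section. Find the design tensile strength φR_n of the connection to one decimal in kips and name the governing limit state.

42.5 kips (net-section rupture governs)

Bolt shear: A_b = π(0.75)²/4 = 0.44179 in². φR_n = 0.75 × 54 × 0.44179 × 4 × 2 = 143.1 kips.
Bearing (0.3125 in plate, F_u = 58 ksi): end bolts L_c = 1.6875 − 0.8125/2 = 1.28125, R_n = min(1.2×1.28125×0.3125×58, 2.4×0.75×0.3125×58) = 27.867 kips/bolt; interior L_c = 2.375 − 0.8125 = 1.5625, R_n = 32.625 kips/bolt. φR_n = 0.75 × (1×27.867 + 3×32.625) = 94.3 kips.
Tension rupture (net): A_n = (4 − 1×0.875)×0.3125 = 0.97656 in² (U = 1.0, A_e = A_n). φR_n = 0.75 × 58 × 0.97656 = 42.5 kips.
Governing: min(143.1, 94.3, 42.5) = 42.5 kips → net-section rupture.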